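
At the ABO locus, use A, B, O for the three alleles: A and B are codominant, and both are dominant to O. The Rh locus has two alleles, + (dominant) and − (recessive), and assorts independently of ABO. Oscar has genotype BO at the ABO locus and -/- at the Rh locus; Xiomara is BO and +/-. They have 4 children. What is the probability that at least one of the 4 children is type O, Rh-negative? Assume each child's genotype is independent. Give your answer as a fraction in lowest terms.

1695/4096

ABO cross BO × BO → 1/4 O, 3/4 B.
Rh cross -/- × +/- → 1/2 Rh+, 1/2 Rh-; so P(type O, Rh-negative) = 1/4 × 1/2 = 1/8 per child.
P(none) = (7/8)^4 = 2401/4096; P(at least one) = 1 − 2401/4096 = 1695/4096.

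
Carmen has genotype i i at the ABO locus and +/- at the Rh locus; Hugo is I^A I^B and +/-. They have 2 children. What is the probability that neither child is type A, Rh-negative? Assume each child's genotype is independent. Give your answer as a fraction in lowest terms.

ABO cross i i × I^A I^B → 1/2 A, 1/2 B.
Rh cross +/- × +/- → 3/4 Rh+, 1/4 Rh-; so P(type A, Rh-negative) = 1/2 × 1/4 = 1/8 per child.
P(not type A, Rh-negative) = 7/8 for one child; (7/8)^2 = 49/64.

49/64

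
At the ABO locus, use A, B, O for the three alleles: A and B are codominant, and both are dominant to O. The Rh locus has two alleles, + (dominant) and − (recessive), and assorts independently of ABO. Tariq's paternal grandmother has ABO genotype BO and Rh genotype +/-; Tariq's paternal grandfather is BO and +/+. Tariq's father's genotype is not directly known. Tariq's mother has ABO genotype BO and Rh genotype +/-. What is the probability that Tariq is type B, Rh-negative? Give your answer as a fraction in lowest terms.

3/32

Tariq's father's ABO genotype from BO × BO: 1/4 BB, 1/2 BO, 1/4 OO.
Crossing each possibility with the mother BO and summing P(type B): 1/4·1 + 1/2·3/4 + 1/4·1/2 = 3/4.
Similarly for Rh via the father's Rh distribution: P(Rh-) = 1/8.
Independent loci: 3/4 × 1/8 = 3/32.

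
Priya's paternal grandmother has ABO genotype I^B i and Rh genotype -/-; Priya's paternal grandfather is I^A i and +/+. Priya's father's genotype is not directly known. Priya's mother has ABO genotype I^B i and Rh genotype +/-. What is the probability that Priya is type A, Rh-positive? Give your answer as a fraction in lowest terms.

3/32

Priya's father's ABO genotype from I^B i × I^A i: 1/4 I^A I^B, 1/4 I^A i, 1/4 I^B i, 1/4 i i.
Crossing each possibility with the mother I^B i and summing P(type A): 1/4·1/4 + 1/4·1/4 + 1/4·0 + 1/4·0 = 1/8.
Similarly for Rh via the father's Rh distribution: P(Rh+) = 3/4.
Independent loci: 1/8 × 3/4 = 3/32.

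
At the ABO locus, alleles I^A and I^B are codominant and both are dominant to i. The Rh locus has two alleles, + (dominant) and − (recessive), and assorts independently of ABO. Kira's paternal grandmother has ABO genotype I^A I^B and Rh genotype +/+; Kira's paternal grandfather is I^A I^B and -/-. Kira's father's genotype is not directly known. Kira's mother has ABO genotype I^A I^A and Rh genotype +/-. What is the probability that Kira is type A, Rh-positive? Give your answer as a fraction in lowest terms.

3/8

Kira's father's ABO genotype from I^A I^B × I^A I^B: 1/4 I^A I^A, 1/2 I^A I^B, 1/4 I^B I^B.
Crossing each possibility with the mother I^A I^A and summing P(type A): 1/4·1 + 1/2·1/2 + 1/4·0 = 1/2.
Similarly for Rh via the father's Rh distribution: P(Rh+) = 3/4.
Independent loci: 1/2 × 3/4 = 3/8.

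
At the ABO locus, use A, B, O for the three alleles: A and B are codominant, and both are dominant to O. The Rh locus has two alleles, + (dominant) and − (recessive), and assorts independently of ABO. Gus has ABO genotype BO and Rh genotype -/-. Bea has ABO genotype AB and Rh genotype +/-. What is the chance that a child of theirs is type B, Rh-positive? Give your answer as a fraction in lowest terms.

1/4

ABO cross BO × AB → offspring phenotypes: 1/4 A, 1/2 B, 1/4 AB.
Rh cross -/- × +/- → 1/2 Rh+, 1/2 Rh-.
Independent loci: P(type B, Rh-positive) = 1/2 × 1/2 = 1/4.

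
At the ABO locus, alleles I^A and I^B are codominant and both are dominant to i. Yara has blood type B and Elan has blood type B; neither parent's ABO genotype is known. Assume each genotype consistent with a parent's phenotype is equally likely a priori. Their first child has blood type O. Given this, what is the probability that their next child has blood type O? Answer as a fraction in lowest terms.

1/4

Possible genotypes: Yara ∈ {I^B I^B, I^B i}; Elan ∈ {I^B I^B, I^B i}.
Weight each parental genotype pair by prior × P(type-O child):
  I^B i × I^B i: posterior weight 1; P(next child type O) = 1/4.
Weighted sum = 1/4.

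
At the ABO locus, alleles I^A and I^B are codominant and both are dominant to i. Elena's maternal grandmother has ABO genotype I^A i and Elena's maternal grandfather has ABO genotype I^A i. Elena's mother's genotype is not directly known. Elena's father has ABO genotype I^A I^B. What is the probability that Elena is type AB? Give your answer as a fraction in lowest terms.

Elena's mother's ABO genotype from I^A i × I^A i: 1/4 I^A I^A, 1/2 I^A i, 1/4 i i.
Crossing each possibility with the father I^A I^B and summing P(type AB): 1/4·1/2 + 1/2·1/4 + 1/4·0 = 1/4.

1/4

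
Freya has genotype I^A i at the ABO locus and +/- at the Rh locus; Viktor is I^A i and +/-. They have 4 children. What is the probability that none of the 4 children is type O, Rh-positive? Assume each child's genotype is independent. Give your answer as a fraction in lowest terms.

28561/65536

ABO cross I^A i × I^A i → 1/4 O, 3/4 A.
Rh cross +/- × +/- → 3/4 Rh+, 1/4 Rh-; so P(type O, Rh-positive) = 1/4 × 3/4 = 3/16 per child.
P(not type O, Rh-positive) = 13/16 for one child; (13/16)^4 = 28561/65536.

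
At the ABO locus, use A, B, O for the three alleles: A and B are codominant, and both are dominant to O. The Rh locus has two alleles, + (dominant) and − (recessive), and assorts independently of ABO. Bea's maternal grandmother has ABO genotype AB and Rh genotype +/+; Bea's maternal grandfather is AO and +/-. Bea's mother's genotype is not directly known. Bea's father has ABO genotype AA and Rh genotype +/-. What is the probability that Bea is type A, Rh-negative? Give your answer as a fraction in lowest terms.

3/32

Bea's mother's ABO genotype from AB × AO: 1/4 AA, 1/4 AB, 1/4 AO, 1/4 BO.
Crossing each possibility with the father AA and summing P(type A): 1/4·1 + 1/4·1/2 + 1/4·1 + 1/4·1/2 = 3/4.
Similarly for Rh via the mother's Rh distribution: P(Rh-) = 1/8.
Independent loci: 3/4 × 1/8 = 3/32.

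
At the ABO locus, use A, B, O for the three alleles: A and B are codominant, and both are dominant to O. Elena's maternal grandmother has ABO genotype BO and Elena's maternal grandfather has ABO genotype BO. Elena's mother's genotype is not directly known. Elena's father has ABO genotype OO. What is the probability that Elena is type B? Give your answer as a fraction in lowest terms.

Elena's mother's ABO genotype from BO × BO: 1/4 BB, 1/2 BO, 1/4 OO.
Crossing each possibility with the father OO and summing P(type B): 1/4·1 + 1/2·1/2 + 1/4·0 = 1/2.

1/2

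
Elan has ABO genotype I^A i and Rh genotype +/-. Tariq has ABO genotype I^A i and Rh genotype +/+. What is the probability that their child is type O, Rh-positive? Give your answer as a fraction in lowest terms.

ABO cross I^A i × I^A i → offspring phenotypes: 1/4 O, 3/4 A.
Rh cross +/- × +/+ → 1 Rh+.
Independent loci: P(type O, Rh-positive) = 1/4 × 1 = 1/4.

1/4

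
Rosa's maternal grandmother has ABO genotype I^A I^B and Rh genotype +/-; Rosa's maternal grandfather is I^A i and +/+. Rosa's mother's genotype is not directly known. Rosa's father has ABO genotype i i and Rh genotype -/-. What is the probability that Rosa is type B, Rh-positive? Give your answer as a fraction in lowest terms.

3/16

Rosa's mother's ABO genotype from I^A I^B × I^A i: 1/4 I^A I^A, 1/4 I^A I^B, 1/4 I^A i, 1/4 I^B i.
Crossing each possibility with the father i i and summing P(type B): 1/4·0 + 1/4·1/2 + 1/4·0 + 1/4·1/2 = 1/4.
Similarly for Rh via the mother's Rh distribution: P(Rh+) = 3/4.
Independent loci: 1/4 × 3/4 = 3/16.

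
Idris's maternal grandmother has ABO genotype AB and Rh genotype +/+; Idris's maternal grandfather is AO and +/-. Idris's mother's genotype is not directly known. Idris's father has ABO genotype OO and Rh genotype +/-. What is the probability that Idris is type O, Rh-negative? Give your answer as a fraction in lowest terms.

1/32

Idris's mother's ABO genotype from AB × AO: 1/4 AA, 1/4 AB, 1/4 AO, 1/4 BO.
Crossing each possibility with the father OO and summing P(type O): 1/4·0 + 1/4·0 + 1/4·1/2 + 1/4·1/2 = 1/4.
Similarly for Rh via the mother's Rh distribution: P(Rh-) = 1/8.
Independent loci: 1/4 × 1/8 = 1/32.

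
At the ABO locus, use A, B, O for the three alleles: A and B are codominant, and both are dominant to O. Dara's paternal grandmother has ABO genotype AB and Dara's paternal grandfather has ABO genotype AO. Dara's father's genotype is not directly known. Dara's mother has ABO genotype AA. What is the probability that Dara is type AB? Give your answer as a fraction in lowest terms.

Dara's father's ABO genotype from AB × AO: 1/4 AA, 1/4 AB, 1/4 AO, 1/4 BO.
Crossing each possibility with the mother AA and summing P(type AB): 1/4·0 + 1/4·1/2 + 1/4·0 + 1/4·1/2 = 1/4.

1/4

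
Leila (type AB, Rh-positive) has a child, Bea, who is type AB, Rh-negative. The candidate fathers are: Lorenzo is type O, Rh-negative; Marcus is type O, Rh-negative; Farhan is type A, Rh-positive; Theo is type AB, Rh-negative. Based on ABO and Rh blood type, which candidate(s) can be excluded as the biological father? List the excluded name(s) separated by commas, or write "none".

Lorenzo, Marcus

A candidate is excluded only if no genotype consistent with his phenotype could produce a type AB, Rh-negative child with a type AB, Rh-positive mother.
Lorenzo (type O, Rh-): no genotype consistent with that phenotype can produce a type-AB Rh- child with a type-AB mother.
Marcus (type O, Rh-): no genotype consistent with that phenotype can produce a type-AB Rh- child with a type-AB mother.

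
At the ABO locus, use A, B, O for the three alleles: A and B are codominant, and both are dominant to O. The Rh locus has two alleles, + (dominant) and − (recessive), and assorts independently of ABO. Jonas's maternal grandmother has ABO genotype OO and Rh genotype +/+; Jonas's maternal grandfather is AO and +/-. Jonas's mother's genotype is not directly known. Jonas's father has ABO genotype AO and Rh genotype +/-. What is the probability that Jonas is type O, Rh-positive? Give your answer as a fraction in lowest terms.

Jonas's mother's ABO genotype from OO × AO: 1/2 AO, 1/2 OO.
Crossing each possibility with the father AO and summing P(type O): 1/2·1/4 + 1/2·1/2 = 3/8.
Similarly for Rh via the mother's Rh distribution: P(Rh+) = 7/8.
Independent loci: 3/8 × 7/8 = 21/64.

21/64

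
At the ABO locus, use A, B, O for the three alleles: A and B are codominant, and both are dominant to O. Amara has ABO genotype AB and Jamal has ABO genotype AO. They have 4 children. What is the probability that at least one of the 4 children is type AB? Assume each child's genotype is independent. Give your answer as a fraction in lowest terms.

175/256

ABO cross AB × AO → 1/2 A, 1/4 B, 1/4 AB.
So P(type AB) = 1/4 per child.
P(none) = (3/4)^4 = 81/256; P(at least one) = 1 − 81/256 = 175/256.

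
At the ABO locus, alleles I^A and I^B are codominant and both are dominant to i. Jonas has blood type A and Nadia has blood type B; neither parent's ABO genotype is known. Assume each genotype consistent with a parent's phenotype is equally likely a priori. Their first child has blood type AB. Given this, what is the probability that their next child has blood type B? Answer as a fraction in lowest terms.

Possible genotypes: Jonas ∈ {I^A I^A, I^A i}; Nadia ∈ {I^B I^B, I^B i}.
Weight each parental genotype pair by prior × P(type-AB child):
  I^A I^A × I^B I^B: posterior weight 4/9; P(next child type B) = 0.
  I^A I^A × I^B i: posterior weight 2/9; P(next child type B) = 0.
  I^A i × I^B I^B: posterior weight 2/9; P(next child type B) = 1/2.
  I^A i × I^B i: posterior weight 1/9; P(next child type B) = 1/4.
Weighted sum = 5/36.

5/36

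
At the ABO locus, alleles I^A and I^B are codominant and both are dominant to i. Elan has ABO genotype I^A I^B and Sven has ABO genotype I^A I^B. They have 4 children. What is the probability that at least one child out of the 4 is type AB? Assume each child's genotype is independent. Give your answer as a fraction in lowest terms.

ABO cross I^A I^B × I^A I^B → 1/4 A, 1/4 B, 1/2 AB.
So P(type AB) = 1/2 per child.
P(none) = (1/2)^4 = 1/16; P(at least one) = 1 − 1/16 = 15/16.

15/16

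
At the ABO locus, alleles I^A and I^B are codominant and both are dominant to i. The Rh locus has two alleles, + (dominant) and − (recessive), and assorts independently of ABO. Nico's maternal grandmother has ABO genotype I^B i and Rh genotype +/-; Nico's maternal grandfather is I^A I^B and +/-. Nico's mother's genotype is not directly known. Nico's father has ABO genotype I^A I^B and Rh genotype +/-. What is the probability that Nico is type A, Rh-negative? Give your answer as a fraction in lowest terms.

Nico's mother's ABO genotype from I^B i × I^A I^B: 1/4 I^A I^B, 1/4 I^A i, 1/4 I^B I^B, 1/4 I^B i.
Crossing each possibility with the father I^A I^B and summing P(type A): 1/4·1/4 + 1/4·1/2 + 1/4·0 + 1/4·1/4 = 1/4.
Similarly for Rh via the mother's Rh distribution: P(Rh-) = 1/4.
Independent loci: 1/4 × 1/4 = 1/16.

1/16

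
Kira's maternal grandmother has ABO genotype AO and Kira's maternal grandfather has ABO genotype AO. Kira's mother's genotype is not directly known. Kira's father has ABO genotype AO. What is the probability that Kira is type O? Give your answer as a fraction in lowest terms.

Kira's mother's ABO genotype from AO × AO: 1/4 AA, 1/2 AO, 1/4 OO.
Crossing each possibility with the father AO and summing P(type O): 1/4·0 + 1/2·1/4 + 1/4·1/2 = 1/4.

1/4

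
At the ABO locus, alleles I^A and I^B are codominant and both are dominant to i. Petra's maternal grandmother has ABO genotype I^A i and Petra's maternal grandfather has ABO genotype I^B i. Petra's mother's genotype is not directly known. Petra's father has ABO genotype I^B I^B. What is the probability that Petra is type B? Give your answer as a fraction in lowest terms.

3/4

Petra's mother's ABO genotype from I^A i × I^B i: 1/4 I^A I^B, 1/4 I^A i, 1/4 I^B i, 1/4 i i.
Crossing each possibility with the father I^B I^B and summing P(type B): 1/4·1/2 + 1/4·1/2 + 1/4·1 + 1/4·1 = 3/4.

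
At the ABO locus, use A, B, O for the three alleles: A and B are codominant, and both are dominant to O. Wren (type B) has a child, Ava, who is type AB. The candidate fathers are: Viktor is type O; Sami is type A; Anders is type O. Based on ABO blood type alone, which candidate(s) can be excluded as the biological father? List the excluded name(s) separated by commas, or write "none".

A candidate is excluded only if no genotype consistent with his phenotype could produce a type AB child with a type B mother.
Viktor (type O): no genotype consistent with that phenotype can produce a type-AB child with a type-B mother.
Anders (type O): no genotype consistent with that phenotype can produce a type-AB child with a type-B mother.

Viktor, Anders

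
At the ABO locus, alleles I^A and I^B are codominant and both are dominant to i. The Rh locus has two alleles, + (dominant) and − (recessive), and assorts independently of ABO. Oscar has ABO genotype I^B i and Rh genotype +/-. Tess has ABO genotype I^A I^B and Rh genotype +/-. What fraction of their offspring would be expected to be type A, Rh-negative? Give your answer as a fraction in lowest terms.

1/16

ABO cross I^B i × I^A I^B → offspring phenotypes: 1/4 A, 1/2 B, 1/4 AB.
Rh cross +/- × +/- → 3/4 Rh+, 1/4 Rh-.
Independent loci: P(type A, Rh-negative) = 1/4 × 1/4 = 1/16.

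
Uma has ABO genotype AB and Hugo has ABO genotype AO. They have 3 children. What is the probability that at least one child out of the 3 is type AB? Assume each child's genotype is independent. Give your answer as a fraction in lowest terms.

ABO cross AB × AO → 1/2 A, 1/4 B, 1/4 AB.
So P(type AB) = 1/4 per child.
P(none) = (3/4)^3 = 27/64; P(at least one) = 1 − 27/64 = 37/64.

37/64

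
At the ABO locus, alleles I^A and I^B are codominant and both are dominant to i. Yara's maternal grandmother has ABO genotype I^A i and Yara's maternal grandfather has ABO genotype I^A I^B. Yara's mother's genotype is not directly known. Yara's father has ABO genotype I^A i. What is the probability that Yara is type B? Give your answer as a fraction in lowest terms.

1/8

Yara's mother's ABO genotype from I^A i × I^A I^B: 1/4 I^A I^A, 1/4 I^A I^B, 1/4 I^A i, 1/4 I^B i.
Crossing each possibility with the father I^A i and summing P(type B): 1/4·0 + 1/4·1/4 + 1/4·0 + 1/4·1/4 = 1/8.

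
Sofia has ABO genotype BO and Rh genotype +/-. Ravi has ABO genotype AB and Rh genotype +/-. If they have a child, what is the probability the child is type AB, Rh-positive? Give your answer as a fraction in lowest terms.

ABO cross BO × AB → offspring phenotypes: 1/4 A, 1/2 B, 1/4 AB.
Rh cross +/- × +/- → 3/4 Rh+, 1/4 Rh-.
Independent loci: P(type AB, Rh-positive) = 1/4 × 3/4 = 3/16.

3/16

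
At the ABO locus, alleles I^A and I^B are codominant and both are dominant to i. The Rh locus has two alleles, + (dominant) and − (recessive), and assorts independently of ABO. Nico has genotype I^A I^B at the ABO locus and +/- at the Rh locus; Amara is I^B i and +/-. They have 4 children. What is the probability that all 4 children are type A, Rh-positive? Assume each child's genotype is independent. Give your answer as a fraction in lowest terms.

81/65536

ABO cross I^A I^B × I^B i → 1/4 A, 1/2 B, 1/4 AB.
Rh cross +/- × +/- → 3/4 Rh+, 1/4 Rh-; so P(type A, Rh-positive) = 1/4 × 3/4 = 3/16 per child.
All 4 independent: (3/16)^4 = 81/65536.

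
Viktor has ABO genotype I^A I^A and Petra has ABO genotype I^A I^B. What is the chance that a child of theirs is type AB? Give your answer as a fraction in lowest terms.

1/2

ABO cross I^A I^A × I^A I^B → offspring phenotypes: 1/2 A, 1/2 AB.
So P(type AB) = 1/2.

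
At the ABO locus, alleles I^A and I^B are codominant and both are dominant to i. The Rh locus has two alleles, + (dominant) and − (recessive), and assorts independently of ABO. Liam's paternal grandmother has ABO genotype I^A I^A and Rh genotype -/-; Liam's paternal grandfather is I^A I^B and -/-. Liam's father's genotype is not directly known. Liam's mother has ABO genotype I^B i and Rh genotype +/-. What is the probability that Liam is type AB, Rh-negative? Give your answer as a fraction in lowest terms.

Liam's father's ABO genotype from I^A I^A × I^A I^B: 1/2 I^A I^A, 1/2 I^A I^B.
Crossing each possibility with the mother I^B i and summing P(type AB): 1/2·1/2 + 1/2·1/4 = 3/8.
Similarly for Rh via the father's Rh distribution: P(Rh-) = 1/2.
Independent loci: 3/8 × 1/2 = 3/16.

3/16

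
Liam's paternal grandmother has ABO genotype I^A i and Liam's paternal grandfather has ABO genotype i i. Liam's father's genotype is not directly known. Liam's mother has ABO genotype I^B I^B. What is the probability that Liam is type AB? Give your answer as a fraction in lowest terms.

1/4

Liam's father's ABO genotype from I^A i × i i: 1/2 I^A i, 1/2 i i.
Crossing each possibility with the mother I^B I^B and summing P(type AB): 1/2·1/2 + 1/2·0 = 1/4.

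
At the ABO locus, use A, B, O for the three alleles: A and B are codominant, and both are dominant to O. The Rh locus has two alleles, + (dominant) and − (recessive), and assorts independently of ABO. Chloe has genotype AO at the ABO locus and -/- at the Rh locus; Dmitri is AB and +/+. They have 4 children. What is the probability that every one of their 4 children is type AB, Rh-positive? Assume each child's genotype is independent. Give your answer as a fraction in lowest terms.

ABO cross AO × AB → 1/2 A, 1/4 B, 1/4 AB.
Rh cross -/- × +/+ → 1 Rh+; so P(type AB, Rh-positive) = 1/4 × 1 = 1/4 per child.
All 4 independent: (1/4)^4 = 1/256.

1/256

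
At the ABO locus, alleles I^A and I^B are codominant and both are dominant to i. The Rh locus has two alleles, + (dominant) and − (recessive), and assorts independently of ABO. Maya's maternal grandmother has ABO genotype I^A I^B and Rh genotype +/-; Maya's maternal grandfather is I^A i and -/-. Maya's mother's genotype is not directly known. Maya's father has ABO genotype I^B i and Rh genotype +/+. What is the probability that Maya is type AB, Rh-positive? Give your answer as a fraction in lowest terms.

Maya's mother's ABO genotype from I^A I^B × I^A i: 1/4 I^A I^A, 1/4 I^A I^B, 1/4 I^A i, 1/4 I^B i.
Crossing each possibility with the father I^B i and summing P(type AB): 1/4·1/2 + 1/4·1/4 + 1/4·1/4 + 1/4·0 = 1/4.
Similarly for Rh via the mother's Rh distribution: P(Rh+) = 1.
Independent loci: 1/4 × 1 = 1/4.

1/4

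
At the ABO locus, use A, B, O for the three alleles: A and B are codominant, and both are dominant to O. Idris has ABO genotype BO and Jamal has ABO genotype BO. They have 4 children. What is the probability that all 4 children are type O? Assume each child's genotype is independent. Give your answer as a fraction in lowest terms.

ABO cross BO × BO → 1/4 O, 3/4 B.
So P(type O) = 1/4 per child.
All 4 independent: (1/4)^4 = 1/256.

1/256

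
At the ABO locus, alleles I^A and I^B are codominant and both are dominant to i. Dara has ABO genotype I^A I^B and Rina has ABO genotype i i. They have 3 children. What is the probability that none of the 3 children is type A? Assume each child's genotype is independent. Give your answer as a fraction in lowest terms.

ABO cross I^A I^B × i i → 1/2 A, 1/2 B.
So P(type A) = 1/2 per child.
P(not type A) = 1/2 for one child; (1/2)^3 = 1/8.

1/8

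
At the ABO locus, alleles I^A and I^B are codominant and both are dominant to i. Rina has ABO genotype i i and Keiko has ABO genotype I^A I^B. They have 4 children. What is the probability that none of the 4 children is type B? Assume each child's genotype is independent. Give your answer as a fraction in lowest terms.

1/16

ABO cross i i × I^A I^B → 1/2 A, 1/2 B.
So P(type B) = 1/2 per child.
P(not type B) = 1/2 for one child; (1/2)^4 = 1/16.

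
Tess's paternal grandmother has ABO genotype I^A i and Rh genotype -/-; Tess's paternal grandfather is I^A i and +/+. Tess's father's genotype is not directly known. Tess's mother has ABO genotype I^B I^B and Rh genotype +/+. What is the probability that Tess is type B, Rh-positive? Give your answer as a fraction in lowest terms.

1/2

Tess's father's ABO genotype from I^A i × I^A i: 1/4 I^A I^A, 1/2 I^A i, 1/4 i i.
Crossing each possibility with the mother I^B I^B and summing P(type B): 1/4·0 + 1/2·1/2 + 1/4·1 = 1/2.
Similarly for Rh via the father's Rh distribution: P(Rh+) = 1.
Independent loci: 1/2 × 1 = 1/2.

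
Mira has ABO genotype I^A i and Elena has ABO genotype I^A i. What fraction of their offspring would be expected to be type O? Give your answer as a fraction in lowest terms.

1/4

ABO cross I^A i × I^A i → offspring phenotypes: 1/4 O, 3/4 A.
So P(type O) = 1/4.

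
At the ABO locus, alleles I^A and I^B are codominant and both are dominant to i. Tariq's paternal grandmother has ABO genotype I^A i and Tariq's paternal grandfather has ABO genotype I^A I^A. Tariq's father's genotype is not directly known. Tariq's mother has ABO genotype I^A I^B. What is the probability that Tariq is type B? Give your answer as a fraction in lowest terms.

1/8

Tariq's father's ABO genotype from I^A i × I^A I^A: 1/2 I^A I^A, 1/2 I^A i.
Crossing each possibility with the mother I^A I^B and summing P(type B): 1/2·0 + 1/2·1/4 = 1/8.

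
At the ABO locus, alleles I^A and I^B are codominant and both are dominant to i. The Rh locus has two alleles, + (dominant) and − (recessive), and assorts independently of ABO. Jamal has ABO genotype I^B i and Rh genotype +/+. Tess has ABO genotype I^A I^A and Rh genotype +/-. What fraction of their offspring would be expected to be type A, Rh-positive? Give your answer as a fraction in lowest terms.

1/2

ABO cross I^B i × I^A I^A → offspring phenotypes: 1/2 A, 1/2 AB.
Rh cross +/+ × +/- → 1 Rh+.
Independent loci: P(type A, Rh-positive) = 1/2 × 1 = 1/2.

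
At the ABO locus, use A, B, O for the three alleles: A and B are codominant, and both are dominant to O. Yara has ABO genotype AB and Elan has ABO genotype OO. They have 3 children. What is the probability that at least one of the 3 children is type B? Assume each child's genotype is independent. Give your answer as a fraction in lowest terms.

ABO cross AB × OO → 1/2 A, 1/2 B.
So P(type B) = 1/2 per child.
P(none) = (1/2)^3 = 1/8; P(at least one) = 1 − 1/8 = 7/8.

7/8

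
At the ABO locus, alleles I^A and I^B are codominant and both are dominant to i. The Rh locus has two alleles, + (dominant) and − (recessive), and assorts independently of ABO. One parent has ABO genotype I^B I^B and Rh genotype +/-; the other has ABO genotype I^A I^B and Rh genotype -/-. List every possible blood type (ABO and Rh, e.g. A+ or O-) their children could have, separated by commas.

Gametes from I^B I^B × I^A I^B give offspring ABO genotypes I^A I^B, I^B I^B, i.e. phenotypes B, AB.
Rh cross +/- × -/- → phenotypes Rh+, Rh-.
Combining independently: B+, B-, AB+, AB-.

B+, B-, AB+, AB-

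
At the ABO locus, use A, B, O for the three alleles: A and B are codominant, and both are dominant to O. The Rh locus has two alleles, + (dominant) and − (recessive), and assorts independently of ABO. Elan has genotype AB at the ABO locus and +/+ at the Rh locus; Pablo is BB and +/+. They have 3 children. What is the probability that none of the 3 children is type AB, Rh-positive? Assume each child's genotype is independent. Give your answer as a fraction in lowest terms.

ABO cross AB × BB → 1/2 B, 1/2 AB.
Rh cross +/+ × +/+ → 1 Rh+; so P(type AB, Rh-positive) = 1/2 × 1 = 1/2 per child.
P(not type AB, Rh-positive) = 1/2 for one child; (1/2)^3 = 1/8.

1/8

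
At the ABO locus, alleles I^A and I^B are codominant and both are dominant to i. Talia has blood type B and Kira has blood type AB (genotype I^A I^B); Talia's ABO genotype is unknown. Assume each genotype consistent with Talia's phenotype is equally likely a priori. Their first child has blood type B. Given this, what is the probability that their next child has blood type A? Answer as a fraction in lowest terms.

Possible genotypes: Talia ∈ {I^B I^B, I^B i}; Kira ∈ {I^A I^B}.
Weight each parental genotype pair by prior × P(type-B child):
  I^B I^B × I^A I^B: posterior weight 1/2; P(next child type A) = 0.
  I^B i × I^A I^B: posterior weight 1/2; P(next child type A) = 1/4.
Weighted sum = 1/8.

1/8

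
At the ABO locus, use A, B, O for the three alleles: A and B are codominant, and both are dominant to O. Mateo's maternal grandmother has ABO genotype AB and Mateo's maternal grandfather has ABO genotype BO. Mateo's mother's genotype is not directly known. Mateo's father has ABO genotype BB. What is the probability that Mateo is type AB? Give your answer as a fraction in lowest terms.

1/4

Mateo's mother's ABO genotype from AB × BO: 1/4 AB, 1/4 AO, 1/4 BB, 1/4 BO.
Crossing each possibility with the father BB and summing P(type AB): 1/4·1/2 + 1/4·1/2 + 1/4·0 + 1/4·0 = 1/4.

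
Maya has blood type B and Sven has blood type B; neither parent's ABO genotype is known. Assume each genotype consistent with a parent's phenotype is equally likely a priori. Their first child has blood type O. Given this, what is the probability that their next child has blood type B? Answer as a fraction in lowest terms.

3/4

Possible genotypes: Maya ∈ {I^B I^B, I^B i}; Sven ∈ {I^B I^B, I^B i}.
Weight each parental genotype pair by prior × P(type-O child):
  I^B i × I^B i: posterior weight 1; P(next child type B) = 3/4.
Weighted sum = 3/4.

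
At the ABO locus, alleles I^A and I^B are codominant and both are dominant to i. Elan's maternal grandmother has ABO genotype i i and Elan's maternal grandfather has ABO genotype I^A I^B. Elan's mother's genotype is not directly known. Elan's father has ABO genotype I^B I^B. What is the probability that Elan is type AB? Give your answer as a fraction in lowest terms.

1/4

Elan's mother's ABO genotype from i i × I^A I^B: 1/2 I^A i, 1/2 I^B i.
Crossing each possibility with the father I^B I^B and summing P(type AB): 1/2·1/2 + 1/2·0 = 1/4.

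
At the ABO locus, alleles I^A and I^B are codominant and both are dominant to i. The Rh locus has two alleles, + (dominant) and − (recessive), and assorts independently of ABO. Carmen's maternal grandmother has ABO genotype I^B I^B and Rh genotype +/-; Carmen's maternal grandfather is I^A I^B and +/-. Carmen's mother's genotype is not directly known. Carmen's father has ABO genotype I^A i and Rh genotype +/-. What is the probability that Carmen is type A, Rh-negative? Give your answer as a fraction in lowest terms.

Carmen's mother's ABO genotype from I^B I^B × I^A I^B: 1/2 I^A I^B, 1/2 I^B I^B.
Crossing each possibility with the father I^A i and summing P(type A): 1/2·1/2 + 1/2·0 = 1/4.
Similarly for Rh via the mother's Rh distribution: P(Rh-) = 1/4.
Independent loci: 1/4 × 1/4 = 1/16.

1/16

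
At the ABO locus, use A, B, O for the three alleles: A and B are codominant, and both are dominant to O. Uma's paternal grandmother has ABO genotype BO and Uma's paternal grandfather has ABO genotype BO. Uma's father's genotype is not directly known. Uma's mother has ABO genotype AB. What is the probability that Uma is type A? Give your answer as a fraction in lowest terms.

Uma's father's ABO genotype from BO × BO: 1/4 BB, 1/2 BO, 1/4 OO.
Crossing each possibility with the mother AB and summing P(type A): 1/4·0 + 1/2·1/4 + 1/4·1/2 = 1/4.

1/4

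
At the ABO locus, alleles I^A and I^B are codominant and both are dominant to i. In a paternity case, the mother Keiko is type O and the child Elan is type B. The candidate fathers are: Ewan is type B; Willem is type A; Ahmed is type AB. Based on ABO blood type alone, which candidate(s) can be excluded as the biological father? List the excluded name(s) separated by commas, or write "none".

Willem

A candidate is excluded only if no genotype consistent with his phenotype could produce a type B child with a type O mother.
Willem (type A): no genotype consistent with that phenotype can produce a type-B child with a type-O mother.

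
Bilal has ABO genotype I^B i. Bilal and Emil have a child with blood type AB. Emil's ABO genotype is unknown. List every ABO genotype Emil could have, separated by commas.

I^A I^A, I^A I^B, I^A i

For each candidate genotype of Emil, check whether crossing it with I^B i can produce every observed child phenotype.
  I^A I^A → possible child types {A, AB} ✓
  I^A I^B → possible child types {A, B, AB} ✓
  I^A i → possible child types {O, A, B, AB} ✓
  I^B I^B → possible child types {B} ✗
  I^B i → possible child types {O, B} ✗
  i i → possible child types {O, B} ✗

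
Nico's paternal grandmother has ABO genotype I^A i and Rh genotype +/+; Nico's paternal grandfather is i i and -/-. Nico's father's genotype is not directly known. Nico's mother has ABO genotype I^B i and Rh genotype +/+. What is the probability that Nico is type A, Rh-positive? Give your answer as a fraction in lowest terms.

1/8

Nico's father's ABO genotype from I^A i × i i: 1/2 I^A i, 1/2 i i.
Crossing each possibility with the mother I^B i and summing P(type A): 1/2·1/4 + 1/2·0 = 1/8.
Similarly for Rh via the father's Rh distribution: P(Rh+) = 1.
Independent loci: 1/8 × 1 = 1/8.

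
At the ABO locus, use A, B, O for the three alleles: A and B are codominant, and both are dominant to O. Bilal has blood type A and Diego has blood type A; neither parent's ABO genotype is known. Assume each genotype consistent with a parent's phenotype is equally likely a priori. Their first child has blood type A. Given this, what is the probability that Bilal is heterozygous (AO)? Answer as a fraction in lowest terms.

7/15

Possible genotypes: Bilal ∈ {AA, AO}; Diego ∈ {AA, AO}.
Weight each parental genotype pair by prior × P(type-A child):
  AA × AA: posterior weight 4/15.
  AA × AO: posterior weight 4/15.
  AO × AA: posterior weight 4/15.
  AO × AO: posterior weight 1/5.
Sum the posterior weight over pairs where Bilal is AO: 7/15.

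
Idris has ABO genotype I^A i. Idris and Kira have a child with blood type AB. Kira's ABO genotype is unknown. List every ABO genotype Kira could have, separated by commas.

I^A I^B, I^B I^B, I^B i

For each candidate genotype of Kira, check whether crossing it with I^A i can produce every observed child phenotype.
  I^A I^A → possible child types {A} ✗
  I^A I^B → possible child types {A, B, AB} ✓
  I^A i → possible child types {O, A} ✗
  I^B I^B → possible child types {B, AB} ✓
  I^B i → possible child types {O, A, B, AB} ✓
  i i → possible child types {O, A} ✗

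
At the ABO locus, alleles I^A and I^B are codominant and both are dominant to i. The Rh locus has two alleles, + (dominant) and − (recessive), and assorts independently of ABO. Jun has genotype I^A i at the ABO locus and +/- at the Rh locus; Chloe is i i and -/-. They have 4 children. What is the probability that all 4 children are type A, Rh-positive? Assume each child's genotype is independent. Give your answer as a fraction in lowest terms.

ABO cross I^A i × i i → 1/2 O, 1/2 A.
Rh cross +/- × -/- → 1/2 Rh+, 1/2 Rh-; so P(type A, Rh-positive) = 1/2 × 1/2 = 1/4 per child.
All 4 independent: (1/4)^4 = 1/256.

1/256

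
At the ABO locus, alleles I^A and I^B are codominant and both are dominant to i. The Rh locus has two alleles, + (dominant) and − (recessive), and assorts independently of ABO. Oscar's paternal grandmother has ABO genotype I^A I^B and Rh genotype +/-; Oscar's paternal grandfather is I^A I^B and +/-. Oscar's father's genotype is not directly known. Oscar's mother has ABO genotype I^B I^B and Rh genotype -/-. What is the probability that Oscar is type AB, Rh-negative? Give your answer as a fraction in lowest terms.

Oscar's father's ABO genotype from I^A I^B × I^A I^B: 1/4 I^A I^A, 1/2 I^A I^B, 1/4 I^B I^B.
Crossing each possibility with the mother I^B I^B and summing P(type AB): 1/4·1 + 1/2·1/2 + 1/4·0 = 1/2.
Similarly for Rh via the father's Rh distribution: P(Rh-) = 1/2.
Independent loci: 1/2 × 1/2 = 1/4.

1/4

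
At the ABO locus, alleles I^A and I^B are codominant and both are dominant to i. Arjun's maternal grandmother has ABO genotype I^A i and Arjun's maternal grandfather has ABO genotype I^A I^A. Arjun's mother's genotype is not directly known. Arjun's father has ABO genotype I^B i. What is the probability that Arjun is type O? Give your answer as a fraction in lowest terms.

Arjun's mother's ABO genotype from I^A i × I^A I^A: 1/2 I^A I^A, 1/2 I^A i.
Crossing each possibility with the father I^B i and summing P(type O): 1/2·0 + 1/2·1/4 = 1/8.

1/8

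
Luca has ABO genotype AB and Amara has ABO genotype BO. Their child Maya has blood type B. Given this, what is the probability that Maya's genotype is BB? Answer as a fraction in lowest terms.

1/2

Cross AB × BO → 1/4 AB, 1/4 AO, 1/4 BB, 1/4 BO.
Type-B genotypes among offspring: BB (1/4), BO (1/4); total 1/2.
P(BB | type B) = (1/4) / (1/2) = 1/2.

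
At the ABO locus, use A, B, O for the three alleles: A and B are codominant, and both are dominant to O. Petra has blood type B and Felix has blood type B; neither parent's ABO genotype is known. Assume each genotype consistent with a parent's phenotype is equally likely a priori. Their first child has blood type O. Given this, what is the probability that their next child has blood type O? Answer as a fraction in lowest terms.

Possible genotypes: Petra ∈ {BB, BO}; Felix ∈ {BB, BO}.
Weight each parental genotype pair by prior × P(type-O child):
  BO × BO: posterior weight 1; P(next child type O) = 1/4.
Weighted sum = 1/4.

1/4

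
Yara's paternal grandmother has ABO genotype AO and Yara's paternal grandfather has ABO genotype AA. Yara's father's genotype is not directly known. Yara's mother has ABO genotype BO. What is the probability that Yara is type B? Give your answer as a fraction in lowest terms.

Yara's father's ABO genotype from AO × AA: 1/2 AA, 1/2 AO.
Crossing each possibility with the mother BO and summing P(type B): 1/2·0 + 1/2·1/4 = 1/8.

1/8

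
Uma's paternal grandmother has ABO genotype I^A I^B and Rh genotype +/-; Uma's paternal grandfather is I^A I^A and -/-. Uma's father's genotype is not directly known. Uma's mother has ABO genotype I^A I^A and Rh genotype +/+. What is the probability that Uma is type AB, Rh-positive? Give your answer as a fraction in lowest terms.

Uma's father's ABO genotype from I^A I^B × I^A I^A: 1/2 I^A I^A, 1/2 I^A I^B.
Crossing each possibility with the mother I^A I^A and summing P(type AB): 1/2·0 + 1/2·1/2 = 1/4.
Similarly for Rh via the father's Rh distribution: P(Rh+) = 1.
Independent loci: 1/4 × 1 = 1/4.

1/4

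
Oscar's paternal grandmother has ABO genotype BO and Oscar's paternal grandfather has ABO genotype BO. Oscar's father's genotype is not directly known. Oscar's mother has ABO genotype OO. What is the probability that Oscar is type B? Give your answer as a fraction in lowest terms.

Oscar's father's ABO genotype from BO × BO: 1/4 BB, 1/2 BO, 1/4 OO.
Crossing each possibility with the mother OO and summing P(type B): 1/4·1 + 1/2·1/2 + 1/4·0 = 1/2.

1/2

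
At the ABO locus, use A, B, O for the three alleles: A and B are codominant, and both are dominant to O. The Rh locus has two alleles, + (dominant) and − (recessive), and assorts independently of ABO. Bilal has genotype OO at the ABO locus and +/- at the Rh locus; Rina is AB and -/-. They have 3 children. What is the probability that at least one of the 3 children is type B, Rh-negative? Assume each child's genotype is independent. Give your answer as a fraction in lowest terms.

37/64

ABO cross OO × AB → 1/2 A, 1/2 B.
Rh cross +/- × -/- → 1/2 Rh+, 1/2 Rh-; so P(type B, Rh-negative) = 1/2 × 1/2 = 1/4 per child.
P(none) = (3/4)^3 = 27/64; P(at least one) = 1 − 27/64 = 37/64.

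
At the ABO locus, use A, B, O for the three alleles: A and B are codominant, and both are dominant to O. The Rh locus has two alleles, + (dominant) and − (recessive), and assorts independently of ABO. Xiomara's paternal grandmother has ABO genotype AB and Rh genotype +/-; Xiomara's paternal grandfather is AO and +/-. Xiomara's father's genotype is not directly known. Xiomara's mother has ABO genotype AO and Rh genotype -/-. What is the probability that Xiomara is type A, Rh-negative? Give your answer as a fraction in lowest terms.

5/16

Xiomara's father's ABO genotype from AB × AO: 1/4 AA, 1/4 AB, 1/4 AO, 1/4 BO.
Crossing each possibility with the mother AO and summing P(type A): 1/4·1 + 1/4·1/2 + 1/4·3/4 + 1/4·1/4 = 5/8.
Similarly for Rh via the father's Rh distribution: P(Rh-) = 1/2.
Independent loci: 5/8 × 1/2 = 5/16.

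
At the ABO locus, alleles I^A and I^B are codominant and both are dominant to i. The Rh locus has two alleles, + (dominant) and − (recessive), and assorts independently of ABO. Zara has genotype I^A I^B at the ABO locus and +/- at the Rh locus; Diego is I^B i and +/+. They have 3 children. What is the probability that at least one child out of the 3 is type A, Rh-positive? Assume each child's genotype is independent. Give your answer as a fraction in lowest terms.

ABO cross I^A I^B × I^B i → 1/4 A, 1/2 B, 1/4 AB.
Rh cross +/- × +/+ → 1 Rh+; so P(type A, Rh-positive) = 1/4 × 1 = 1/4 per child.
P(none) = (3/4)^3 = 27/64; P(at least one) = 1 − 27/64 = 37/64.

37/64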